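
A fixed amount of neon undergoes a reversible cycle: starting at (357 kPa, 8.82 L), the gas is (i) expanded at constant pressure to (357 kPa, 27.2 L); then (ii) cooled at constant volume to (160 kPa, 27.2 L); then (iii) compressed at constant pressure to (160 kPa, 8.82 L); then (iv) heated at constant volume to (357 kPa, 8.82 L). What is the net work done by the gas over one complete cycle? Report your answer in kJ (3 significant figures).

W_net ≈ 3.62 kJ

Constant-volume legs do no work.
W(i) = (357)(27.2 − 8.82) = 6562 J; W(iii) = (160)(8.82 − 27.2) = -2941 J.
W_net = 6562 − 2941 = 3621 J (the clockwise enclosed area).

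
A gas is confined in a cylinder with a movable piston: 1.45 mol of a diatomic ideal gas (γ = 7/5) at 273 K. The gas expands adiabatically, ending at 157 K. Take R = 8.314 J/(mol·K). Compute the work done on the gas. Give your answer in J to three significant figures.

W ≈ -3500 J

Adiabatic ⇒ Q = 0, so W_by = −ΔU = nCᵥ(T₁ − T₂).
Cᵥ = 5R/2 = 20.79 J/(mol·K).
W = (1.45)(20.79)(273 − 157) = 3496 J.
Work on gas = −W_by = -3496 J.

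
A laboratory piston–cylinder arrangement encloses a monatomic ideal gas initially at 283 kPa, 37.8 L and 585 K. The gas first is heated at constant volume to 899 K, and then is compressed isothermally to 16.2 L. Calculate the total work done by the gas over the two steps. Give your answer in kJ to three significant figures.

Step 1 (isochoric): W = 0 (constant volume).
After step 1: P = 434.9 kPa (V unchanged).
Step 2 (isothermal): W = P₁V₁ ln(V₂/V₁) = (16439) ln(16.2/37.8) = -13929 J.
W_total = 0 − 13929 = -13929 J.

W_total ≈ -13.9 kJ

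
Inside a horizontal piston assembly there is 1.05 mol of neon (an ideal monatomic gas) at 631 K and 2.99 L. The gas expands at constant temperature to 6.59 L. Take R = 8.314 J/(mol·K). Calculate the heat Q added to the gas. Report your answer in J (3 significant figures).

Q ≈ 4350 J

Isothermal ⇒ ΔU = 0, so Q = W = nRT ln(V₂/V₁).
Q = (1.05)(8.314)(631) ln(6.59/2.99) = 5508 × 0.7903 = 4353 J.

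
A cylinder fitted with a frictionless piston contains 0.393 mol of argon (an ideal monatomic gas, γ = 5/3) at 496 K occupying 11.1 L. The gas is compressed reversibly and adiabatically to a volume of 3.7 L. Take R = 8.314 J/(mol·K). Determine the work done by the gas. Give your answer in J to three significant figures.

W ≈ -2630 J

Adiabatic: TV^(γ−1) = const with γ = 5/3.
T₂ = T₁ (V₁/V₂)^(γ−1) = 496 × (11.1/3.7)^0.667 = 496 × 2.08 = 1032 K.
W_by = nCᵥ(T₁ − T₂) = (0.393)(12.47)(496 − 1032) = -2626 J.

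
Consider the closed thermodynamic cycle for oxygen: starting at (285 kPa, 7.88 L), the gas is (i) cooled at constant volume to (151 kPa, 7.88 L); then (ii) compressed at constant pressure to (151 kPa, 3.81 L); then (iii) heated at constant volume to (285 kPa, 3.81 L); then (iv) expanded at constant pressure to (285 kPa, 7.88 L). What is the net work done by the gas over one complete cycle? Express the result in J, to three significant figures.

W_net ≈ 545 J

Constant-volume legs do no work.
W(ii) = (151)(3.81 − 7.88) = -614.6 J; W(iv) = (285)(7.88 − 3.81) = 1160 J.
W_net = -614.6 + 1160 = 545.4 J (the clockwise enclosed area).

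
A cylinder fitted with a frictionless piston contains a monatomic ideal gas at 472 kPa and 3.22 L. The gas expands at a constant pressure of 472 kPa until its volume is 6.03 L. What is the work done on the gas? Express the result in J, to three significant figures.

Isobaric: W = P ΔV.
W = (472 kPa)(6.03 − 3.22 L) = (472)(2.81) = 1326 J.
Work on gas = −W_by = -1326 J.

W ≈ -1330 J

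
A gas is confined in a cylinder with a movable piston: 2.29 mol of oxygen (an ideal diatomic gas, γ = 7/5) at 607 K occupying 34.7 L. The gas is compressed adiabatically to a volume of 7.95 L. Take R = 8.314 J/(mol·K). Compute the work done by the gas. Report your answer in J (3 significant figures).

Adiabatic: TV^(γ−1) = const with γ = 7/5.
T₂ = T₁ (V₁/V₂)^(γ−1) = 607 × (34.7/7.95)^0.4 = 607 × 1.803 = 1094 K.
W_by = nCᵥ(T₁ − T₂) = (2.29)(20.79)(607 − 1094) = -23199 J.

W ≈ -23200 J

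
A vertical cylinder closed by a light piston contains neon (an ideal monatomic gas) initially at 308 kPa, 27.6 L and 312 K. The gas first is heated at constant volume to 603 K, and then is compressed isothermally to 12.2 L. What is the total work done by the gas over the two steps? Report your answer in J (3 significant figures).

W_total ≈ -13400 J

Step 1 (isochoric): W = 0 (constant volume).
After step 1: P = 595.3 kPa (V unchanged).
Step 2 (isothermal): W = P₁V₁ ln(V₂/V₁) = (16429) ln(12.2/27.6) = -13413 J.
W_total = 0 − 13413 = -13413 J.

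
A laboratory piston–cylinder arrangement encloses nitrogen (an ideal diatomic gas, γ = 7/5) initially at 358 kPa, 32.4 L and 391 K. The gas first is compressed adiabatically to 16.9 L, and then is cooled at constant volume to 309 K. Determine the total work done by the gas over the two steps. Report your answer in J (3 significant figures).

W_total ≈ -8620 J

Step 1 (adiabatic): W = (P₁V₁ − P₂V₂)/(γ−1) = (11599 − 15048)/0.4 = -8623 J.
Step 2 (isochoric): W = 0 (constant volume).
W_total = -8623 + 0 = -8623 J.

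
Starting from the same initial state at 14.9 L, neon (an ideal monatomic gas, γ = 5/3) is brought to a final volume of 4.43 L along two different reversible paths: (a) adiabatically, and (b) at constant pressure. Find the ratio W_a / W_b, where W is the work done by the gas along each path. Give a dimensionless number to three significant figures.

W_a / W_b ≈ 2.66

Path (a) adiabatic: W = P₁V₁(1 − (V₁/V₂)^(γ−1))/(γ−1) → W_a/(P₁V₁) = -1.867.
Path (b) isobaric: W = P₁(V₂ − V₁) → W_b/(P₁V₁) = -0.7027.
W_a / W_b = -1.867 / -0.7027 = 2.657.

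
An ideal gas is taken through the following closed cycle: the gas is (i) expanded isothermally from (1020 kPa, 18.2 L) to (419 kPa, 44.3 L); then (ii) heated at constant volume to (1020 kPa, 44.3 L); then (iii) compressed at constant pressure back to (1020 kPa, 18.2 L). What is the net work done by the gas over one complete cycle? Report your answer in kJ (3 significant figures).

W_net ≈ -10.1 kJ

Leg (i): W = PᵢVᵢ ln(V_f/Vᵢ) = (18564) ln(44.3/18.2) = 16514 J.
Leg (ii): W = 0.
Leg (iii): W = PΔV = (1020)(18.2 − 44.3) = -26622 J.
W_net = 16514 − 26622 = -10108 J.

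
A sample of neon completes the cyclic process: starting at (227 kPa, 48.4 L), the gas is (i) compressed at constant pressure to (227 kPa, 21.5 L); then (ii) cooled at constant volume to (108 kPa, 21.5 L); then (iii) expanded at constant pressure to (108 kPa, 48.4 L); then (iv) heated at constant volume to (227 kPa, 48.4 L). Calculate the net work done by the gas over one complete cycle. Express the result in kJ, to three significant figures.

W_net ≈ -3.20 kJ

Constant-volume legs do no work.
W(i) = (227)(21.5 − 48.4) = -6106 J; W(iii) = (108)(48.4 − 21.5) = 2905 J.
W_net = -6106 + 2905 = -3201 J (the counter-clockwise enclosed area).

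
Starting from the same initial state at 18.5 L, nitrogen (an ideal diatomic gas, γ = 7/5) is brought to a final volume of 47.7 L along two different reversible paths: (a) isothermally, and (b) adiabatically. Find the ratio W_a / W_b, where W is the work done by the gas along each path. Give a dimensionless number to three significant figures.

Path (a) isothermal: W = P₁V₁ ln(V₂/V₁) → W_a/(P₁V₁) = 0.9472.
Path (b) adiabatic: W = P₁V₁(1 − (V₁/V₂)^(γ−1))/(γ−1) → W_b/(P₁V₁) = 0.7884.
W_a / W_b = 0.9472 / 0.7884 = 1.201.

W_a / W_b ≈ 1.20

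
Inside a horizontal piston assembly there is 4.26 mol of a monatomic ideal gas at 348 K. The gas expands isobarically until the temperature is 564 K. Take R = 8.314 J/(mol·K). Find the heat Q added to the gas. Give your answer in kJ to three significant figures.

Isobaric: W = nRΔT = (4.26)(8.314)(216) = 7650 J.
ΔU = nCᵥΔT with Cᵥ = 3R/2: ΔU = (4.26)(12.47)(216) = 11475 J.
Q = ΔU + W = 11475 + 7650 = 19126 J.

Q ≈ 19.1 kJ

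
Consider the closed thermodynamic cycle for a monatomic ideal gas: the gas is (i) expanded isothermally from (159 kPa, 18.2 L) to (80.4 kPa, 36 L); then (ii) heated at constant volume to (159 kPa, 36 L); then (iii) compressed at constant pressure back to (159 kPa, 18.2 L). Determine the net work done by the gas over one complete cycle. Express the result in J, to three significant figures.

W_net ≈ -856 J

Leg (i): W = PᵢVᵢ ln(V_f/Vᵢ) = (2894) ln(36/18.2) = 1974 J.
Leg (ii): W = 0.
Leg (iii): W = PΔV = (159)(18.2 − 36) = -2830 J.
W_net = 1974 − 2830 = -856.3 J.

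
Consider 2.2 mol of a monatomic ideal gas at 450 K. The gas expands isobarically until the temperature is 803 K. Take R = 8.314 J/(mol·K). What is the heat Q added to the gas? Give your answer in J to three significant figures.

Q ≈ 16100 J

Isobaric: W = nRΔT = (2.2)(8.314)(353) = 6457 J.
ΔU = nCᵥΔT with Cᵥ = 3R/2: ΔU = (2.2)(12.47)(353) = 9685 J.
Q = ΔU + W = 9685 + 6457 = 16142 J.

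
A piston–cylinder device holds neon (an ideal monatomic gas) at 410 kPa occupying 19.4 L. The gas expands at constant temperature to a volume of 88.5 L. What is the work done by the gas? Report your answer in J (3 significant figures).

W ≈ 12100 J

Isothermal: W = nRT ln(V₂/V₁) = P₁V₁ ln(V₂/V₁).
P₁V₁ = (410 kPa)(19.4 L) = 7954 J.
W = 7954 × ln(88.5/19.4) = 7954 × 1.518
W_by_gas = 12072 J.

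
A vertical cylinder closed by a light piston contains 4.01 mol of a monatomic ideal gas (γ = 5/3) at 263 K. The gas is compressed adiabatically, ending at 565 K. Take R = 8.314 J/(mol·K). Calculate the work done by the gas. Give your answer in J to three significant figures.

Adiabatic ⇒ Q = 0, so W_by = −ΔU = nCᵥ(T₁ − T₂).
Cᵥ = 3R/2 = 12.47 J/(mol·K).
W = (4.01)(12.47)(263 − 565) = -15103 J.

W ≈ -15100 J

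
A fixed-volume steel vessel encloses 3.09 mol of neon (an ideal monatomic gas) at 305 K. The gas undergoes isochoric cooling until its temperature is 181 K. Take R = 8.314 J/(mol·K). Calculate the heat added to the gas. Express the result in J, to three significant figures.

Q ≈ -4780 J

Constant volume ⇒ W = 0, so Q = ΔU = nCᵥΔT with Cᵥ = 3R/2 = 12.47 J/(mol·K).
ΔU = (3.09)(12.47)(181 − 305) = -4778 J.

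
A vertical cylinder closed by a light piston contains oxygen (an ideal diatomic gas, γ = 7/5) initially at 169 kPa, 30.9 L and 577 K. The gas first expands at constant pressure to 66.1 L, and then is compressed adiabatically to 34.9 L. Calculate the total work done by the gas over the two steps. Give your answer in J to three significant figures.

W_total ≈ -2180 J

Step 1 (isobaric): W = PΔV = (169 kPa)(66.1 − 30.9 L) = 5949 J.
After step 1: P = 169 kPa, V = 66.1 L, T = 1234 K.
Step 2 (adiabatic): W = (P₁V₁ − P₂V₂)/(γ−1) = (11171 − 14422)/0.4 = -8129 J.
W_total = 5949 − 8129 = -2180 J.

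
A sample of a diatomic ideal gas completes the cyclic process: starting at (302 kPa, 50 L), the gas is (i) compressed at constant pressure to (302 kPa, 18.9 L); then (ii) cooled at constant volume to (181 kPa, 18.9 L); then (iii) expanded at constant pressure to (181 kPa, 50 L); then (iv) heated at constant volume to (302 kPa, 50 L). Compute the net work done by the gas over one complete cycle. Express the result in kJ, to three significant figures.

W_net ≈ -3.76 kJ

Constant-volume legs do no work.
W(i) = (302)(18.9 − 50) = -9392 J; W(iii) = (181)(50 − 18.9) = 5629 J.
W_net = -9392 + 5629 = -3763 J (the counter-clockwise enclosed area).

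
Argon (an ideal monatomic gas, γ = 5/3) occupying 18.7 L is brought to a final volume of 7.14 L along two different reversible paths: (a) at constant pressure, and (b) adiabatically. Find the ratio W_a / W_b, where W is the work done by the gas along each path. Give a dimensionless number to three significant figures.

Path (a) isobaric: W = P₁(V₂ − V₁) → W_a/(P₁V₁) = -0.6182.
Path (b) adiabatic: W = P₁V₁(1 − (V₁/V₂)^(γ−1))/(γ−1) → W_b/(P₁V₁) = -1.35.
W_a / W_b = -0.6182 / -1.35 = 0.4579.

W_a / W_b ≈ 0.458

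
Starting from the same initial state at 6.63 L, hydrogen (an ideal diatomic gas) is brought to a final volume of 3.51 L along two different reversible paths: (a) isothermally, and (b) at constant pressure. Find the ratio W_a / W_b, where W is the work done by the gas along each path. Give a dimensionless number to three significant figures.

W_a / W_b ≈ 1.35

Path (a) isothermal: W = P₁V₁ ln(V₂/V₁) → W_a/(P₁V₁) = -0.636.
Path (b) isobaric: W = P₁(V₂ − V₁) → W_b/(P₁V₁) = -0.4706.
W_a / W_b = -0.636 / -0.4706 = 1.351.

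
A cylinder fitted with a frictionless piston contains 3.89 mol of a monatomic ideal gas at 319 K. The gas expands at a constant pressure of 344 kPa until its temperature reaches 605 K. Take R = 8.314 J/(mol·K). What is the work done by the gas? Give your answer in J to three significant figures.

W ≈ 9250 J

Isobaric: W = P ΔV = nR ΔT.
W = (3.89)(8.314)(605 − 319) = 9250 J.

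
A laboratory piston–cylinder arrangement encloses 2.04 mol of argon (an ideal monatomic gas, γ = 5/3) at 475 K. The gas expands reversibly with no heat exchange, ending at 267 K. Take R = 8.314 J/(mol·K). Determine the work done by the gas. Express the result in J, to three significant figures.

Adiabatic ⇒ Q = 0, so W_by = −ΔU = nCᵥ(T₁ − T₂).
Cᵥ = 3R/2 = 12.47 J/(mol·K).
W = (2.04)(12.47)(475 − 267) = 5292 J.

W ≈ 5290 J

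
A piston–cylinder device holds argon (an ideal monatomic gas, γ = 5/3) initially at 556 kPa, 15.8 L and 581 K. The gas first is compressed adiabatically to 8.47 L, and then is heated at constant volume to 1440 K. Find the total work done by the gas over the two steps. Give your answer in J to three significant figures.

W_total ≈ -6790 J

Step 1 (adiabatic): W = (P₁V₁ − P₂V₂)/(γ−1) = (8785 − 13312)/0.667 = -6791 J.
Step 2 (isochoric): W = 0 (constant volume).
W_total = -6791 + 0 = -6791 J.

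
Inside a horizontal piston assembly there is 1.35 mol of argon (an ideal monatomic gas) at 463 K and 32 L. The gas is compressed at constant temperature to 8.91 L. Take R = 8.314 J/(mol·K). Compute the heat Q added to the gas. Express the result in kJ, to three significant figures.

Q ≈ -6.64 kJ

Isothermal ⇒ ΔU = 0, so Q = W = nRT ln(V₂/V₁).
Q = (1.35)(8.314)(463) ln(8.91/32) = 5197 × -1.279 = -6644 J.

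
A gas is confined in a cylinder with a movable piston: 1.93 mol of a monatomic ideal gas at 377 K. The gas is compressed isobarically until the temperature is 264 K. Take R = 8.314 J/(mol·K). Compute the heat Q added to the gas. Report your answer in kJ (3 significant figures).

Isobaric: W = nRΔT = (1.93)(8.314)(-113) = -1813 J.
ΔU = nCᵥΔT with Cᵥ = 3R/2: ΔU = (1.93)(12.47)(-113) = -2720 J.
Q = ΔU + W = -2720 − 1813 = -4533 J.

Q ≈ -4.53 kJ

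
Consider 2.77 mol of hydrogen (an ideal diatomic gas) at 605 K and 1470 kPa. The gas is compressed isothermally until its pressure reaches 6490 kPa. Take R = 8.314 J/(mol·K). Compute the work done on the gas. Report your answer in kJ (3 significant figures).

Isothermal process: W = nRT ln(V₂/V₁) = nRT ln(P₁/P₂).
W = (2.77)(8.314)(605) × ln(1470/6490)
  = 13933 × ln(0.2265) = 13933 × -1.485
W_by_gas = -20691 J; work on gas = −W_by = 20691 J.

W ≈ 20.7 kJ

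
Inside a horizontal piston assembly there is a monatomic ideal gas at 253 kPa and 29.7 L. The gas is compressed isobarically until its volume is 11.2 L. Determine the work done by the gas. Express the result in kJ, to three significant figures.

W ≈ -4.68 kJ

Isobaric: W = P ΔV.
W = (253 kPa)(11.2 − 29.7 L) = (253)(-18.5) = -4680 J.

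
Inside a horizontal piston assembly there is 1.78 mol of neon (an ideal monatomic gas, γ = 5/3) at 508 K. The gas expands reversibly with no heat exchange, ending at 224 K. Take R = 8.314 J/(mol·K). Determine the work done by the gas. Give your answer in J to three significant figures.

Adiabatic ⇒ Q = 0, so W_by = −ΔU = nCᵥ(T₁ − T₂).
Cᵥ = 3R/2 = 12.47 J/(mol·K).
W = (1.78)(12.47)(508 − 224) = 6304 J.

W ≈ 6300 J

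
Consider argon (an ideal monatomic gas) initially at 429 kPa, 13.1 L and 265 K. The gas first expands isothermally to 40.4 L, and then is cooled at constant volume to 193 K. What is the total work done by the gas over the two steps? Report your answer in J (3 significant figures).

Step 1 (isothermal): W = P₁V₁ ln(V₂/V₁) = (5620) ln(40.4/13.1) = 6329 J.
Step 2 (isochoric): W = 0 (constant volume).
W_total = 6329 + 0 = 6329 J.

W_total ≈ 6330 J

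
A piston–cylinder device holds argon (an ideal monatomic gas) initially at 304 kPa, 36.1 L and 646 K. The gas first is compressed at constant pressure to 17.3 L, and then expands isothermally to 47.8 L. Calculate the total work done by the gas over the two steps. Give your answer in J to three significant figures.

W_total ≈ -370 J

Step 1 (isobaric): W = PΔV = (304 kPa)(17.3 − 36.1 L) = -5715 J.
After step 1: P = 304 kPa, V = 17.3 L, T = 309.6 K.
Step 2 (isothermal): W = P₁V₁ ln(V₂/V₁) = (5259) ln(47.8/17.3) = 5345 J.
W_total = -5715 + 5345 = -370.2 J.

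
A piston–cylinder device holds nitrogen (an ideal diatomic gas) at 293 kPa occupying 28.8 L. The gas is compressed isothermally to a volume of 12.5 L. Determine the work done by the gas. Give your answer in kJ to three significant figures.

Isothermal: W = nRT ln(V₂/V₁) = P₁V₁ ln(V₂/V₁).
P₁V₁ = (293 kPa)(28.8 L) = 8438 J.
W = 8438 × ln(12.5/28.8) = 8438 × -0.8346
W_by_gas = -7043 J.

W ≈ -7.04 kJ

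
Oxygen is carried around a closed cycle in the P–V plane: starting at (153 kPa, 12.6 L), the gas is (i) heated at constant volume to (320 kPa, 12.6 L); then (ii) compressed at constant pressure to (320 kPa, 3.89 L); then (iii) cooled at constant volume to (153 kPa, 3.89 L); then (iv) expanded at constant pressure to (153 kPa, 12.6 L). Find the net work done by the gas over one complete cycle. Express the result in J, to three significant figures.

Constant-volume legs do no work.
W(ii) = (320)(3.89 − 12.6) = -2787 J; W(iv) = (153)(12.6 − 3.89) = 1333 J.
W_net = -2787 + 1333 = -1455 J (the counter-clockwise enclosed area).

W_net ≈ -1450 J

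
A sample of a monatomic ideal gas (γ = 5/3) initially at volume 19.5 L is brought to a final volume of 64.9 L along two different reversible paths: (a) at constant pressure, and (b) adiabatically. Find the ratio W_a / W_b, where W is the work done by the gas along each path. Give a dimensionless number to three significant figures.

Path (a) isobaric: W = P₁(V₂ − V₁) → W_a/(P₁V₁) = 2.328.
Path (b) adiabatic: W = P₁V₁(1 − (V₁/V₂)^(γ−1))/(γ−1) → W_b/(P₁V₁) = 0.8271.
W_a / W_b = 2.328 / 0.8271 = 2.815.

W_a / W_b ≈ 2.81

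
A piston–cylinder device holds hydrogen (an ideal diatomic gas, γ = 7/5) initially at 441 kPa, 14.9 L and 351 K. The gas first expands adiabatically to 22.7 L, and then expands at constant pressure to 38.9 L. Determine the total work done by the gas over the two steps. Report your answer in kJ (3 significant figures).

W_total ≈ 6.51 kJ

Step 1 (adiabatic): W = (P₁V₁ − P₂V₂)/(γ−1) = (6571 − 5553)/0.4 = 2546 J.
After step 1: P = 244.6 kPa, V = 22.7 L, T = 296.6 K.
Step 2 (isobaric): W = PΔV = (244.6 kPa)(38.9 − 22.7 L) = 3963 J.
W_total = 2546 + 3963 = 6509 J.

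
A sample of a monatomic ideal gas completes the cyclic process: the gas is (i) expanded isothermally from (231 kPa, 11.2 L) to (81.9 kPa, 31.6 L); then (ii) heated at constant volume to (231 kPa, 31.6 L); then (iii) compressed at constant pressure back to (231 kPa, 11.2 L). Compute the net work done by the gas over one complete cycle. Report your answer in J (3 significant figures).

W_net ≈ -2030 J

Leg (i): W = PᵢVᵢ ln(V_f/Vᵢ) = (2587) ln(31.6/11.2) = 2684 J.
Leg (ii): W = 0.
Leg (iii): W = PΔV = (231)(11.2 − 31.6) = -4712 J.
W_net = 2684 − 4712 = -2029 J.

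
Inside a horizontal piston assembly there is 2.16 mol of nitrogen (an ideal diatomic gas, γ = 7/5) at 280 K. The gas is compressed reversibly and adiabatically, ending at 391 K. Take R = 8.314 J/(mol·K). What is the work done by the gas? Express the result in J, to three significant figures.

W ≈ -4980 J

Adiabatic ⇒ Q = 0, so W_by = −ΔU = nCᵥ(T₁ − T₂).
Cᵥ = 5R/2 = 20.79 J/(mol·K).
W = (2.16)(20.79)(280 − 391) = -4983 J.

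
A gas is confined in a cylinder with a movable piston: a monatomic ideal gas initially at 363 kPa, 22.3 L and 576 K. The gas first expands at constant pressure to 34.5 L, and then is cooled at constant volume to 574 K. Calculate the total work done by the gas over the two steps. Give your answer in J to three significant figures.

W_total ≈ 4430 J

Step 1 (isobaric): W = PΔV = (363 kPa)(34.5 − 22.3 L) = 4429 J.
Step 2 (isochoric): W = 0 (constant volume).
W_total = 4429 + 0 = 4429 J.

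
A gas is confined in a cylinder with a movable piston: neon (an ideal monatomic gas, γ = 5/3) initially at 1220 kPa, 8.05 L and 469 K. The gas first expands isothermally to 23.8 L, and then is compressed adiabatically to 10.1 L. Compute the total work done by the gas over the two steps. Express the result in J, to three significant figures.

W_total ≈ -709 J

Step 1 (isothermal): W = P₁V₁ ln(V₂/V₁) = (9821) ln(23.8/8.05) = 10646 J.
After step 1: P = 412.6 kPa, V = 23.8 L, T = 469 K.
Step 2 (adiabatic): W = (P₁V₁ − P₂V₂)/(γ−1) = (9821 − 17391)/0.667 = -11355 J.
W_total = 10646 − 11355 = -709 J.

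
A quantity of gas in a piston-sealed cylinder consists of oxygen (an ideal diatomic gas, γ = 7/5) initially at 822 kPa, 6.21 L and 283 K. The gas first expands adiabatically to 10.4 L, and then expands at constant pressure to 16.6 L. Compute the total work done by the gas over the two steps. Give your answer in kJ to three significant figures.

W_total ≈ 4.85 kJ

Step 1 (adiabatic): W = (P₁V₁ − P₂V₂)/(γ−1) = (5105 − 4153)/0.4 = 2378 J.
After step 1: P = 399.3 kPa, V = 10.4 L, T = 230.3 K.
Step 2 (isobaric): W = PΔV = (399.3 kPa)(16.6 − 10.4 L) = 2476 J.
W_total = 2378 + 2476 = 4854 J.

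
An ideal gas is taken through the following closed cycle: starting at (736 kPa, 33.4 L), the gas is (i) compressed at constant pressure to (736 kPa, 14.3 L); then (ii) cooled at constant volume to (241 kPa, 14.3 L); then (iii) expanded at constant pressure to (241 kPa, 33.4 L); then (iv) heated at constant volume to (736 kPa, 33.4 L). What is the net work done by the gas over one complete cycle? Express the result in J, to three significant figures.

W_net ≈ -9450 J

Constant-volume legs do no work.
W(i) = (736)(14.3 − 33.4) = -14058 J; W(iii) = (241)(33.4 − 14.3) = 4603 J.
W_net = -14058 + 4603 = -9454 J (the counter-clockwise enclosed area).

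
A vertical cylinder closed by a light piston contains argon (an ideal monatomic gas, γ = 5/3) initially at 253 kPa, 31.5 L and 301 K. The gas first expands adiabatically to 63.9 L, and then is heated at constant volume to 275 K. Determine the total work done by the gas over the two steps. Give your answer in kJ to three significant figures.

W_total ≈ 4.49 kJ

Step 1 (adiabatic): W = (P₁V₁ − P₂V₂)/(γ−1) = (7970 − 4973)/0.667 = 4494 J.
Step 2 (isochoric): W = 0 (constant volume).
W_total = 4494 + 0 = 4494 J.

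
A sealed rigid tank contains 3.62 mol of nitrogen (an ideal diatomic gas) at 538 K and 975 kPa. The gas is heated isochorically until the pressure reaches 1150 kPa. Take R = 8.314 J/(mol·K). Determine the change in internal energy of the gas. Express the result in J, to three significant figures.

ΔU ≈ 7270 J

Constant volume ⇒ W = 0, so Q = ΔU = nCᵥΔT with Cᵥ = 5R/2 = 20.79 J/(mol·K).
At constant V, T₂/T₁ = P₂/P₁ ⇒ ΔT = T₁(P₂/P₁ − 1) = 538·(1150/975 − 1) = 96.56 K.
ΔU = (3.62)(20.79)(96.56) = 7266 J.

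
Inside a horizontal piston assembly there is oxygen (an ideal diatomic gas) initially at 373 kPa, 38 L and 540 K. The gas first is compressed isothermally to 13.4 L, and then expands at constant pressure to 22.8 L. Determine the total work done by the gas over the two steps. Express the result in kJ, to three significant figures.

W_total ≈ -4.83 kJ

Step 1 (isothermal): W = P₁V₁ ln(V₂/V₁) = (14174) ln(13.4/38) = -14774 J.
After step 1: P = 1058 kPa, V = 13.4 L, T = 540 K.
Step 2 (isobaric): W = PΔV = (1058 kPa)(22.8 − 13.4 L) = 9943 J.
W_total = -14774 + 9943 = -4831 J.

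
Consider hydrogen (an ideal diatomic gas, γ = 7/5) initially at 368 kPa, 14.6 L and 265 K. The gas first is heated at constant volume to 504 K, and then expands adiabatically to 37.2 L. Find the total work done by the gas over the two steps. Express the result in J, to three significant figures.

W_total ≈ 7970 J

Step 1 (isochoric): W = 0 (constant volume).
After step 1: P = 699.9 kPa (V unchanged).
Step 2 (adiabatic): W = (P₁V₁ − P₂V₂)/(γ−1) = (10218 − 7029)/0.4 = 7973 J.
W_total = 0 + 7973 = 7973 J.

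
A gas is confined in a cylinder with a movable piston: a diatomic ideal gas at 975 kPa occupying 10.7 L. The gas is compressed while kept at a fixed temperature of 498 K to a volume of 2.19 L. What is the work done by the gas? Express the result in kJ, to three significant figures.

Isothermal: W = nRT ln(V₂/V₁) = P₁V₁ ln(V₂/V₁).
P₁V₁ = (975 kPa)(10.7 L) = 10432 J.
W = 10432 × ln(2.19/10.7) = 10432 × -1.586
W_by_gas = -16550 J.

W ≈ -16.5 kJ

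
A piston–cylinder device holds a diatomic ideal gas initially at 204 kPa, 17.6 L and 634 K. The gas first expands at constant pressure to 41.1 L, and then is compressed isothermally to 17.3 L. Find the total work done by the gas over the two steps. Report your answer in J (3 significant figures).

W_total ≈ -2460 J

Step 1 (isobaric): W = PΔV = (204 kPa)(41.1 − 17.6 L) = 4794 J.
After step 1: P = 204 kPa, V = 41.1 L, T = 1481 K.
Step 2 (isothermal): W = P₁V₁ ln(V₂/V₁) = (8384) ln(17.3/41.1) = -7255 J.
W_total = 4794 − 7255 = -2461 J.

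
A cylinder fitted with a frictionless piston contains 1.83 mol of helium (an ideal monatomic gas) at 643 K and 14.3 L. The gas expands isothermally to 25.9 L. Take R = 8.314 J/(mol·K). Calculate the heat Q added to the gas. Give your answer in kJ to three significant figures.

Q ≈ 5.81 kJ

Isothermal ⇒ ΔU = 0, so Q = W = nRT ln(V₂/V₁).
Q = (1.83)(8.314)(643) ln(25.9/14.3) = 9783 × 0.594 = 5811 J.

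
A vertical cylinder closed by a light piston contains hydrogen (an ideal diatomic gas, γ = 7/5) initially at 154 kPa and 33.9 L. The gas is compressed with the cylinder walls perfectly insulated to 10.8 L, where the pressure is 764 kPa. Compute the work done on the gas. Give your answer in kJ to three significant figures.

Adiabatic: W = (P₁V₁ − P₂V₂)/(γ − 1) with γ = 7/5.
P₁V₁ = 5221 J, P₂V₂ = 8251 J.
W = (5221 − 8251) / 0.4 = -7577 J.
Work on gas = −W_by = 7577 J.

W ≈ 7.58 kJ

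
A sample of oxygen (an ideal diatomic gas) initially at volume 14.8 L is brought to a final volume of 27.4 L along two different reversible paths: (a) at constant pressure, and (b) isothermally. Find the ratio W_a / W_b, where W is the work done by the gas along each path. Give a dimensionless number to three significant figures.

Path (a) isobaric: W = P₁(V₂ − V₁) → W_a/(P₁V₁) = 0.8514.
Path (b) isothermal: W = P₁V₁ ln(V₂/V₁) → W_b/(P₁V₁) = 0.6159.
W_a / W_b = 0.8514 / 0.6159 = 1.382.

W_a / W_b ≈ 1.38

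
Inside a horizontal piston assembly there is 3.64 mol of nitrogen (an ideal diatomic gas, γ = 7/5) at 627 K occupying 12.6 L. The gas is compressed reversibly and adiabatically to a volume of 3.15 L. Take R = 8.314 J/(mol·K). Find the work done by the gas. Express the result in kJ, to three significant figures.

Adiabatic: TV^(γ−1) = const with γ = 7/5.
T₂ = T₁ (V₁/V₂)^(γ−1) = 627 × (12.6/3.15)^0.4 = 627 × 1.741 = 1092 K.
W_by = nCᵥ(T₁ − T₂) = (3.64)(20.79)(627 − 1092) = -35156 J.

W ≈ -35.2 kJ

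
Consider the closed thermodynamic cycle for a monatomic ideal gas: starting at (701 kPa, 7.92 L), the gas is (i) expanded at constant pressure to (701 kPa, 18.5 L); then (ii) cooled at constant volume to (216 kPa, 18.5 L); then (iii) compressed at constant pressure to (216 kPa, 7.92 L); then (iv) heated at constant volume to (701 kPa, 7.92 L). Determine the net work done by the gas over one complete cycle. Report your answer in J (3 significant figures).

Constant-volume legs do no work.
W(i) = (701)(18.5 − 7.92) = 7417 J; W(iii) = (216)(7.92 − 18.5) = -2285 J.
W_net = 7417 − 2285 = 5131 J (the clockwise enclosed area).

W_net ≈ 5130 J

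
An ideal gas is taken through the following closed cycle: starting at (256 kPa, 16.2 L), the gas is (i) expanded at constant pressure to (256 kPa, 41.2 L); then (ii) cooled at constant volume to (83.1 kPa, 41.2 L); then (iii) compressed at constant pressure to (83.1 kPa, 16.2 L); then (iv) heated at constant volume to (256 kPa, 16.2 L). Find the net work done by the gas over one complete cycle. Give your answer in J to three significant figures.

W_net ≈ 4320 J

Constant-volume legs do no work.
W(i) = (256)(41.2 − 16.2) = 6400 J; W(iii) = (83.1)(16.2 − 41.2) = -2078 J.
W_net = 6400 − 2078 = 4323 J (the clockwise enclosed area).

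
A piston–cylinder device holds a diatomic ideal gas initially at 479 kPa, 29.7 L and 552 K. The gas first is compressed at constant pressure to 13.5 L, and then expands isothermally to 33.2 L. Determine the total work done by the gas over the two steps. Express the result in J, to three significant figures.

Step 1 (isobaric): W = PΔV = (479 kPa)(13.5 − 29.7 L) = -7760 J.
After step 1: P = 479 kPa, V = 13.5 L, T = 250.9 K.
Step 2 (isothermal): W = P₁V₁ ln(V₂/V₁) = (6466) ln(33.2/13.5) = 5819 J.
W_total = -7760 + 5819 = -1941 J.

W_total ≈ -1940 J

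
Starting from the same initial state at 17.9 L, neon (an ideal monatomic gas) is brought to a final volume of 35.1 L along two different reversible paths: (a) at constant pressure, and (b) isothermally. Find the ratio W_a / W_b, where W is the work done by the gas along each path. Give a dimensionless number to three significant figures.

Path (a) isobaric: W = P₁(V₂ − V₁) → W_a/(P₁V₁) = 0.9609.
Path (b) isothermal: W = P₁V₁ ln(V₂/V₁) → W_b/(P₁V₁) = 0.6734.
W_a / W_b = 0.9609 / 0.6734 = 1.427.

W_a / W_b ≈ 1.43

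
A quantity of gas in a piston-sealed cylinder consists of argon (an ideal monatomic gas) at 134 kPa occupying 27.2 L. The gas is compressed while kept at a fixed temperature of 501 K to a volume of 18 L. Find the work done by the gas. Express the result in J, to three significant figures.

W ≈ -1500 J

Isothermal: W = nRT ln(V₂/V₁) = P₁V₁ ln(V₂/V₁).
P₁V₁ = (134 kPa)(27.2 L) = 3645 J.
W = 3645 × ln(18/27.2) = 3645 × -0.4128
W_by_gas = -1505 J.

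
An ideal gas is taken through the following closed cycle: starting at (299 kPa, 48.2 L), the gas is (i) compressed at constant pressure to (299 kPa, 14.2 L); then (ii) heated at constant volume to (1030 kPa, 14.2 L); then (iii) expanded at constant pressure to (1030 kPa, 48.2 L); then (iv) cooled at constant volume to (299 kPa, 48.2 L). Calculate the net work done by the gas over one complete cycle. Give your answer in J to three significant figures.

Constant-volume legs do no work.
W(i) = (299)(14.2 − 48.2) = -10166 J; W(iii) = (1030)(48.2 − 14.2) = 35020 J.
W_net = -10166 + 35020 = 24854 J (the clockwise enclosed area).

W_net ≈ 24900 J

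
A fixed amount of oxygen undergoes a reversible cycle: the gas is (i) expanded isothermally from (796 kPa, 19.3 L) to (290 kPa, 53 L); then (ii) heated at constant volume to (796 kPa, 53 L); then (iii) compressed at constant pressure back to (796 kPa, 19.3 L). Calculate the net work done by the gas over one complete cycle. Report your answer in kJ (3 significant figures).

Leg (i): W = PᵢVᵢ ln(V_f/Vᵢ) = (15363) ln(53/19.3) = 15519 J.
Leg (ii): W = 0.
Leg (iii): W = PΔV = (796)(19.3 − 53) = -26825 J.
W_net = 15519 − 26825 = -11306 J.

W_net ≈ -11.3 kJ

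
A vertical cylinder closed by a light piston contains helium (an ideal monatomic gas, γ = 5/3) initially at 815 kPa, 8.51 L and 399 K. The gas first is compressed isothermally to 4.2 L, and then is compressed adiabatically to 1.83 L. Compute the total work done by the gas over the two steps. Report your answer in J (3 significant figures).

Step 1 (isothermal): W = P₁V₁ ln(V₂/V₁) = (6936) ln(4.2/8.51) = -4898 J.
After step 1: P = 1651 kPa, V = 4.2 L, T = 399 K.
Step 2 (adiabatic): W = (P₁V₁ − P₂V₂)/(γ−1) = (6936 − 12068)/0.667 = -7698 J.
W_total = -4898 − 7698 = -12596 J.

W_total ≈ -12600 J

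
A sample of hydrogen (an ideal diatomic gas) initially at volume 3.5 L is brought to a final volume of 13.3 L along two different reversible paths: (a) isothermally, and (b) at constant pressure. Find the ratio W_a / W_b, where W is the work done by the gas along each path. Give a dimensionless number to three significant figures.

Path (a) isothermal: W = P₁V₁ ln(V₂/V₁) → W_a/(P₁V₁) = 1.335.
Path (b) isobaric: W = P₁(V₂ − V₁) → W_b/(P₁V₁) = 2.8.
W_a / W_b = 1.335 / 2.8 = 0.4768.

W_a / W_b ≈ 0.477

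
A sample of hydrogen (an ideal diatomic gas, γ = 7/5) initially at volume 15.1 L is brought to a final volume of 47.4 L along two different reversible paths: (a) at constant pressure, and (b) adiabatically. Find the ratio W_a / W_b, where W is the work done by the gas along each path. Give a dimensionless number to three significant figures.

W_a / W_b ≈ 2.33

Path (a) isobaric: W = P₁(V₂ − V₁) → W_a/(P₁V₁) = 2.139.
Path (b) adiabatic: W = P₁V₁(1 − (V₁/V₂)^(γ−1))/(γ−1) → W_b/(P₁V₁) = 0.918.
W_a / W_b = 2.139 / 0.918 = 2.33.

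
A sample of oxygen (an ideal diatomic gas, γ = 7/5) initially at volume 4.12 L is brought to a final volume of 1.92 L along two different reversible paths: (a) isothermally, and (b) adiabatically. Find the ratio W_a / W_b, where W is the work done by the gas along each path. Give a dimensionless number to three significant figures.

W_a / W_b ≈ 0.855

Path (a) isothermal: W = P₁V₁ ln(V₂/V₁) → W_a/(P₁V₁) = -0.7635.
Path (b) adiabatic: W = P₁V₁(1 − (V₁/V₂)^(γ−1))/(γ−1) → W_b/(P₁V₁) = -0.893.
W_a / W_b = -0.7635 / -0.893 = 0.8551.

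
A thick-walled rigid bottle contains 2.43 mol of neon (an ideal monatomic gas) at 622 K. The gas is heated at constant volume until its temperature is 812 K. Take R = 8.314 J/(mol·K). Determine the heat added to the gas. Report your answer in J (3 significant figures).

Q ≈ 5760 J

Constant volume ⇒ W = 0, so Q = ΔU = nCᵥΔT with Cᵥ = 3R/2 = 12.47 J/(mol·K).
ΔU = (2.43)(12.47)(812 − 622) = 5758 J.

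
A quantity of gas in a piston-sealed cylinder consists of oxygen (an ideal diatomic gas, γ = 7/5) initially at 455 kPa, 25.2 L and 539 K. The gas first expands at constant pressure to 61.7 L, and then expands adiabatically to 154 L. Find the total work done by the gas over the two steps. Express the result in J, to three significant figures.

W_total ≈ 38100 J

Step 1 (isobaric): W = PΔV = (455 kPa)(61.7 − 25.2 L) = 16608 J.
After step 1: P = 455 kPa, V = 61.7 L, T = 1320 K.
Step 2 (adiabatic): W = (P₁V₁ − P₂V₂)/(γ−1) = (28074 − 19472)/0.4 = 21505 J.
W_total = 16608 + 21505 = 38112 J.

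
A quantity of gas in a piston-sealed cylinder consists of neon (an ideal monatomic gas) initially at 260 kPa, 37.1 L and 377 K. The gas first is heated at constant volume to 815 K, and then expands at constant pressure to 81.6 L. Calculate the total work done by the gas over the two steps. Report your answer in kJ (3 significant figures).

W_total ≈ 25.0 kJ

Step 1 (isochoric): W = 0 (constant volume).
After step 1: P = 562.1 kPa (V unchanged).
Step 2 (isobaric): W = PΔV = (562.1 kPa)(81.6 − 37.1 L) = 25012 J.
W_total = 0 + 25012 = 25012 J.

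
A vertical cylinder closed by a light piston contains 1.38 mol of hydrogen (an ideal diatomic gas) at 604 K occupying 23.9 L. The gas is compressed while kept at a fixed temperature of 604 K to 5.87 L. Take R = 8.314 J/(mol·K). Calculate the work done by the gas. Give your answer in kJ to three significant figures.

Isothermal: W = nRT ln(V₂/V₁).
W = (1.38)(8.314)(604) × ln(5.87/23.9)
  = 6930 × -1.404
W_by_gas = -9730 J.

W ≈ -9.73 kJ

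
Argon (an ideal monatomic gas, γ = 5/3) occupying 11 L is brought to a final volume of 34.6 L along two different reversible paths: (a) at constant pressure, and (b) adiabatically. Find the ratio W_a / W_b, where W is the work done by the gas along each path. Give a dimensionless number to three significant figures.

Path (a) isobaric: W = P₁(V₂ − V₁) → W_a/(P₁V₁) = 2.145.
Path (b) adiabatic: W = P₁V₁(1 − (V₁/V₂)^(γ−1))/(γ−1) → W_b/(P₁V₁) = 0.8013.
W_a / W_b = 2.145 / 0.8013 = 2.678.

W_a / W_b ≈ 2.68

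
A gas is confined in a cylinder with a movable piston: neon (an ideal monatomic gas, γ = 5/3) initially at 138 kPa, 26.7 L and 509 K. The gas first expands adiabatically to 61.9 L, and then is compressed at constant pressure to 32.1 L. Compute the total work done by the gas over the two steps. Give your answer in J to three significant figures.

Step 1 (adiabatic): W = (P₁V₁ − P₂V₂)/(γ−1) = (3685 − 2103)/0.667 = 2372 J.
After step 1: P = 33.98 kPa, V = 61.9 L, T = 290.6 K.
Step 2 (isobaric): W = PΔV = (33.98 kPa)(32.1 − 61.9 L) = -1013 J.
W_total = 2372 − 1013 = 1359 J.

W_total ≈ 1360 J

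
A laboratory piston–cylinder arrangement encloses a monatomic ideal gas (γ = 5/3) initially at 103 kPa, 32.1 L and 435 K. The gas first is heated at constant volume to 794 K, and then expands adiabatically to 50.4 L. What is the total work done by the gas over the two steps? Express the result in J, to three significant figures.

Step 1 (isochoric): W = 0 (constant volume).
After step 1: P = 188 kPa (V unchanged).
Step 2 (adiabatic): W = (P₁V₁ − P₂V₂)/(γ−1) = (6035 − 4467)/0.667 = 2351 J.
W_total = 0 + 2351 = 2351 J.

W_total ≈ 2350 J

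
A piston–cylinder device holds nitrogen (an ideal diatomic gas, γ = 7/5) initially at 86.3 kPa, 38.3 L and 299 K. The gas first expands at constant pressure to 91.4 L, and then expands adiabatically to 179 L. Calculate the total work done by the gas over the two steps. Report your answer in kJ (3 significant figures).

Step 1 (isobaric): W = PΔV = (86.3 kPa)(91.4 − 38.3 L) = 4583 J.
After step 1: P = 86.3 kPa, V = 91.4 L, T = 713.5 K.
Step 2 (adiabatic): W = (P₁V₁ − P₂V₂)/(γ−1) = (7888 − 6028)/0.4 = 4649 J.
W_total = 4583 + 4649 = 9231 J.

W_total ≈ 9.23 kJ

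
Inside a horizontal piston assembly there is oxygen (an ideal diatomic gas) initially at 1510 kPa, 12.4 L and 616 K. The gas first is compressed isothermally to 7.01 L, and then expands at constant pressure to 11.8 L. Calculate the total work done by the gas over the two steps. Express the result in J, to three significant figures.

Step 1 (isothermal): W = P₁V₁ ln(V₂/V₁) = (18724) ln(7.01/12.4) = -10679 J.
After step 1: P = 2671 kPa, V = 7.01 L, T = 616 K.
Step 2 (isobaric): W = PΔV = (2671 kPa)(11.8 − 7.01 L) = 12794 J.
W_total = -10679 + 12794 = 2115 J.

W_total ≈ 2110 J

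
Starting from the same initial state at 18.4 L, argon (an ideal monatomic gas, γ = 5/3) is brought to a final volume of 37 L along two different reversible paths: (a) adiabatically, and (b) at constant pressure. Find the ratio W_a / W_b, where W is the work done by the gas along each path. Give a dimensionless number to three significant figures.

Path (a) adiabatic: W = P₁V₁(1 − (V₁/V₂)^(γ−1))/(γ−1) → W_a/(P₁V₁) = 0.5585.
Path (b) isobaric: W = P₁(V₂ − V₁) → W_b/(P₁V₁) = 1.011.
W_a / W_b = 0.5585 / 1.011 = 0.5525.

W_a / W_b ≈ 0.552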